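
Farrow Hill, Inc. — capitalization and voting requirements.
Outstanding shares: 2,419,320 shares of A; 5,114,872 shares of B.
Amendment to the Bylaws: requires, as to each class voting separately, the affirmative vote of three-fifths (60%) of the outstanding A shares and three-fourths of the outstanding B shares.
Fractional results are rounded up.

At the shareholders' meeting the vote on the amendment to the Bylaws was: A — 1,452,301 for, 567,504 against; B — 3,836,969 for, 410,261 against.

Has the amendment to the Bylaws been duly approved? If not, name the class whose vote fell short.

A: 3/5 of 2419320 = 1451592; 1,451,592 required, 1,452,301 in favor — approved.
B: 3/4 of 5114872 = 3836154; 3,836,154 required, 3,836,969 in favor — approved.

Approved — every class gave the required vote.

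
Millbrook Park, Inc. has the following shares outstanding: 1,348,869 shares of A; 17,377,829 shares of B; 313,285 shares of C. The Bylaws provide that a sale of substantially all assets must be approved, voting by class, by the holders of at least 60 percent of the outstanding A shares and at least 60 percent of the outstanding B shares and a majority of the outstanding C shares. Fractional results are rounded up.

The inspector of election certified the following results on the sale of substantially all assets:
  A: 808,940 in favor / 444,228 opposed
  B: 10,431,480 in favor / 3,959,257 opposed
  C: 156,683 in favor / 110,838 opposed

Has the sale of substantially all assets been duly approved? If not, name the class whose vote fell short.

A: 3/5 of 1348869 = 809321.40, rounded up to 809322; 809,322 required, 808,940 in favor — not approved.
B: 3/5 of 17377829 = 10426697.40, rounded up to 10426698; 10,426,698 required, 10,431,480 in favor — approved.
C: a majority of 313285 is 156643; 156,643 required, 156,683 in favor — approved.

Not approved — the A shares did not give the required vote.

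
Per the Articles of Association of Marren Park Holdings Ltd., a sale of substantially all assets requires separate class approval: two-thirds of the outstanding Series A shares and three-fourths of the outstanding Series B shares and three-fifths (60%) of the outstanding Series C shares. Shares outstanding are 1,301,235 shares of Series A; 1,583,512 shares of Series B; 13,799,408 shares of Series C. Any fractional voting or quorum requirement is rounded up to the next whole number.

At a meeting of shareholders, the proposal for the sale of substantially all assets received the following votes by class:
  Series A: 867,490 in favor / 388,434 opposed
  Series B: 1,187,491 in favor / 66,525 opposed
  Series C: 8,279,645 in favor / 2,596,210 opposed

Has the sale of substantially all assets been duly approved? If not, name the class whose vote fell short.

Not approved — the Series B shares did not give the required vote.

Series A: 2/3 of 1301235 = 867490; 867,490 required, 867,490 in favor — approved.
Series B: 3/4 of 1583512 = 1187634; 1,187,634 required, 1,187,491 in favor — not approved.
Series C: 3/5 of 13799408 = 8279644.80, rounded up to 8279645; 8,279,645 required, 8,279,645 in favor — approved.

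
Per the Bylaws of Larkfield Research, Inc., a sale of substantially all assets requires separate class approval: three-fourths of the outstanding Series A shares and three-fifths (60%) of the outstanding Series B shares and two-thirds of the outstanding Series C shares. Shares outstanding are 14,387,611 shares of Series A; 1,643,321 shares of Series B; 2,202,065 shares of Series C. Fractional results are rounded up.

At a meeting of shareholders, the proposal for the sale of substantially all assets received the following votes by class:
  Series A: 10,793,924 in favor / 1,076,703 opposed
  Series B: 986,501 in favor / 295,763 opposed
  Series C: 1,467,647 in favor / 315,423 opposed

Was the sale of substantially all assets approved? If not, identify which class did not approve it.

Series A: 3/4 of 14387611 = 10790708.25, rounded up to 10790709; 10,790,709 required, 10,793,924 in favor — approved.
Series B: 3/5 of 1643321 = 985992.60, rounded up to 985993; 985,993 required, 986,501 in favor — approved.
Series C: 2/3 of 2202065 = 1468043.33, rounded up to 1468044; 1,468,044 required, 1,467,647 in favor — not approved.

Not approved — the Series C shares did not give the required vote.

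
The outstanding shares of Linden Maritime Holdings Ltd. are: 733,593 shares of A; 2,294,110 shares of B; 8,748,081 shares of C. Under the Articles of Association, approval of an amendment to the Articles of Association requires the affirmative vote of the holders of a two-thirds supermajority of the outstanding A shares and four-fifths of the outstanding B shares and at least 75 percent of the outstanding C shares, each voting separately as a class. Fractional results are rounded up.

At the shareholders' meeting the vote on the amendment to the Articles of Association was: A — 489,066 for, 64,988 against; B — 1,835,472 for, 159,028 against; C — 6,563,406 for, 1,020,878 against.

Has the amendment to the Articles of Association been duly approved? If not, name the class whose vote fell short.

Approved — every class gave the required vote.

A: 2/3 of 733593 = 489062; 489,062 required, 489,066 in favor — approved.
B: 4/5 of 2294110 = 1835288; 1,835,288 required, 1,835,472 in favor — approved.
C: 3/4 of 8748081 = 6561060.75, rounded up to 6561061; 6,561,061 required, 6,563,406 in favor — approved.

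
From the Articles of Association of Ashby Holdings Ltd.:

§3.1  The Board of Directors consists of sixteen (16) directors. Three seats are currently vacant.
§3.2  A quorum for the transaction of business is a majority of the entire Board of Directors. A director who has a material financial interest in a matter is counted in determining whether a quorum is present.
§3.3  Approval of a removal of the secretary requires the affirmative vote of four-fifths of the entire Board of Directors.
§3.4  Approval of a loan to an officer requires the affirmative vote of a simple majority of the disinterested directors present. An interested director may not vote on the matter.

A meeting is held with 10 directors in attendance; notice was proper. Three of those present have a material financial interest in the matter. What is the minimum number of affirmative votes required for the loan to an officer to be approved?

The loan to an officer requires a majority of the disinterested directors present (10 − 3 = 7).
A majority of 7 is 4.

4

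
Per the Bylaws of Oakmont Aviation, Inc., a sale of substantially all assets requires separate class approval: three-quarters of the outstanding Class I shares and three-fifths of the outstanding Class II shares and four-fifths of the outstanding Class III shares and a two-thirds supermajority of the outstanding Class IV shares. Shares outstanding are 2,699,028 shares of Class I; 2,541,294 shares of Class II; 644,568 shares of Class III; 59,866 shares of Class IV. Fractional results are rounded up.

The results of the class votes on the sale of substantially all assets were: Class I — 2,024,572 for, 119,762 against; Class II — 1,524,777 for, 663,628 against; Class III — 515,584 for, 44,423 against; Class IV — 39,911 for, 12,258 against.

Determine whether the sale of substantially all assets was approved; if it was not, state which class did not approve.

Class I: 3/4 of 2699028 = 2024271; 2,024,271 required, 2,024,572 in favor — approved.
Class II: 3/5 of 2541294 = 1524776.40, rounded up to 1524777; 1,524,777 required, 1,524,777 in favor — approved.
Class III: 4/5 of 644568 = 515654.40, rounded up to 515655; 515,655 required, 515,584 in favor — not approved.
Class IV: 2/3 of 59866 = 39910.67, rounded up to 39911; 39,911 required, 39,911 in favor — approved.

Not approved — the Class III shares did not give the required vote.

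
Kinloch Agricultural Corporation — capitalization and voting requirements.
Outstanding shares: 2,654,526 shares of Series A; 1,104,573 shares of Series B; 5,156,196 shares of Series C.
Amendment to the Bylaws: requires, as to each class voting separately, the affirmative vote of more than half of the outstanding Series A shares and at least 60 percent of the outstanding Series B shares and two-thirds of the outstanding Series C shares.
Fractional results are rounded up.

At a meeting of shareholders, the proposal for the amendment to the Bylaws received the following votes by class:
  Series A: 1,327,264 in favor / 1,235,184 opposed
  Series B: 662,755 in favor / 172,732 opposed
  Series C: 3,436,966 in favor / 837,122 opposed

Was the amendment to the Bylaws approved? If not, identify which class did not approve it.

Not approved — the Series C shares did not give the required vote.

Series A: a majority of 2654526 is 1327264; 1,327,264 required, 1,327,264 in favor — approved.
Series B: 3/5 of 1104573 = 662743.80, rounded up to 662744; 662,744 required, 662,755 in favor — approved.
Series C: 2/3 of 5156196 = 3437464; 3,437,464 required, 3,436,966 in favor — not approved.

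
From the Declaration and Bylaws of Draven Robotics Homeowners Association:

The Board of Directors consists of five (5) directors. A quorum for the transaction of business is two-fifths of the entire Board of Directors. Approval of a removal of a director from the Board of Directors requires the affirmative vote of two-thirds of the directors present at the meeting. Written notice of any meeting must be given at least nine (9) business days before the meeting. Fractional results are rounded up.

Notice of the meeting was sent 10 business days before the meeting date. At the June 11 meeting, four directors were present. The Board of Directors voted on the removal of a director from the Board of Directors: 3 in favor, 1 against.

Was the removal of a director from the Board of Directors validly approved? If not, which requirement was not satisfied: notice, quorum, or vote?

Valid — all requirements satisfied.

Notice: 10 business days given; 9 required (10 ≥ 9). Satisfied.
Quorum: 4 present; quorum is 2. Satisfied.
Vote: the removal of a director from the Board of Directors requires two-thirds of the directors present (4). 2/3 of 4 = 2.67, rounded up to 3, so 3 affirmative votes are needed; 3 voted in favor. Satisfied.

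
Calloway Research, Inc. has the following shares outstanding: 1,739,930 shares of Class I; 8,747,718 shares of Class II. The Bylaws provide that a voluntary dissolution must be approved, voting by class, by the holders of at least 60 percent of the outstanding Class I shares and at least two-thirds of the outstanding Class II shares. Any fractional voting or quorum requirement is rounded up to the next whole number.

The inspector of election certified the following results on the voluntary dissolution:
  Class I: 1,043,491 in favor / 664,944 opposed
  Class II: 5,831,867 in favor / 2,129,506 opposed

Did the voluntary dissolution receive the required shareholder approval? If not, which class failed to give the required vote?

Not approved — the Class I shares did not give the required vote.

Class I: 3/5 of 1739930 = 1043958; 1,043,958 required, 1,043,491 in favor — not approved.
Class II: 2/3 of 8747718 = 5831812; 5,831,812 required, 5,831,867 in favor — approved.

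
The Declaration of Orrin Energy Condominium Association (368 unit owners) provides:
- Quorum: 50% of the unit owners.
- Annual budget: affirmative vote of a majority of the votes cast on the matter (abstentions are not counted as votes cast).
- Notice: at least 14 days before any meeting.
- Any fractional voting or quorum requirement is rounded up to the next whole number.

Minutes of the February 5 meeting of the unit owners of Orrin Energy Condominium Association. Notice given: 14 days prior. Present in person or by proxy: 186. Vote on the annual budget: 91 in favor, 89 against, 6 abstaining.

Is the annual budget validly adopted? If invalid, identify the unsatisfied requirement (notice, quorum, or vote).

Valid — all requirements satisfied.

Notice: 14 days given; 14 required. Satisfied.
Quorum: 50% of 368 = 184; 186 present. Satisfied.
Vote: requires a majority of the votes cast (186 − 6 abstaining = 180); a majority of 180 is 91, so 91 needed; 91 in favor. Satisfied.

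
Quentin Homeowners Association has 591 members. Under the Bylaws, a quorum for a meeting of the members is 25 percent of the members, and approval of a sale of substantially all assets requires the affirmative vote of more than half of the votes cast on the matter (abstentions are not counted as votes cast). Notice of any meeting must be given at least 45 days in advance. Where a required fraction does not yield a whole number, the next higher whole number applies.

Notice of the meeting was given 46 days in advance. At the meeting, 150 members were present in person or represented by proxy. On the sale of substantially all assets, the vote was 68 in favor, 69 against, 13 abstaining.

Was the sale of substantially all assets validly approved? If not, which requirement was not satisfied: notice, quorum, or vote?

Invalid — vote requirement not satisfied.

Notice: 46 days given; 45 required. Satisfied.
Quorum: 25% of 591 = 147.75, rounded up to 148; 150 present. Satisfied.
Vote: requires a majority of the votes cast (150 − 13 abstaining = 137); a majority of 137 is 69, so 69 needed; 68 in favor. Not satisfied.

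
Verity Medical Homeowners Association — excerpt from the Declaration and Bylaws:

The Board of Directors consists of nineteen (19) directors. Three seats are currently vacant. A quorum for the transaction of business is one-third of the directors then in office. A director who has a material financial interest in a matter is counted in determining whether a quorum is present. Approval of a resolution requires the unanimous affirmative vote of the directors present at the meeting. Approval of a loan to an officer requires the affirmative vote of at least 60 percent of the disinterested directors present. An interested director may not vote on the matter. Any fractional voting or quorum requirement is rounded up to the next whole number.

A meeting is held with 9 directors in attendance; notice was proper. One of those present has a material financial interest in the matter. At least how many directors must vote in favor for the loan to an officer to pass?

The loan to an officer requires three-fifths of the disinterested directors present (9 − 1 = 8).
3/5 of 8 = 4.80, rounded up to 5.

5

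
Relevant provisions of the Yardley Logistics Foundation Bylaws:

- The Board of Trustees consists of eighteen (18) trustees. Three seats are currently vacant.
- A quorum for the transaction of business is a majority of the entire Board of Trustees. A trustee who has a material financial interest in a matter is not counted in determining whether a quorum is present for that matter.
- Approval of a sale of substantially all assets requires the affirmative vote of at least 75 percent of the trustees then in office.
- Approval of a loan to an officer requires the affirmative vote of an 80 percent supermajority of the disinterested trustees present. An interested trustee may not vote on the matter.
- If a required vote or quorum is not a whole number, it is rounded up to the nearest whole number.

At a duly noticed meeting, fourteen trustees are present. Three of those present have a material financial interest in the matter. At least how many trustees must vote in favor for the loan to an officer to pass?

9

The loan to an officer requires four-fifths of the disinterested trustees present (14 − 3 = 11).
4/5 of 11 = 8.80, rounded up to 9.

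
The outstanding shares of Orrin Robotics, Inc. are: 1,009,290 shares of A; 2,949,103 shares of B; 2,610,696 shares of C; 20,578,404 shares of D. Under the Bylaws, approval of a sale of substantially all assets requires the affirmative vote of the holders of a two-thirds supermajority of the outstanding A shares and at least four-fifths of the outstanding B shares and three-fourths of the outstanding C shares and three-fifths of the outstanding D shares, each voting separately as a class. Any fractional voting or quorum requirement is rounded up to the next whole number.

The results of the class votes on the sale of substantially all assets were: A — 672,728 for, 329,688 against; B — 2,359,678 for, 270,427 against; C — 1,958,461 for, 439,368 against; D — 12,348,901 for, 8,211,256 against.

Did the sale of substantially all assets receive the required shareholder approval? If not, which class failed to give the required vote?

Not approved — the A shares did not give the required vote.

A: 2/3 of 1009290 = 672860; 672,860 required, 672,728 in favor — not approved.
B: 4/5 of 2949103 = 2359282.40, rounded up to 2359283; 2,359,283 required, 2,359,678 in favor — approved.
C: 3/4 of 2610696 = 1958022; 1,958,022 required, 1,958,461 in favor — approved.
D: 3/5 of 20578404 = 12347042.40, rounded up to 12347043; 12,347,043 required, 12,348,901 in favor — approved.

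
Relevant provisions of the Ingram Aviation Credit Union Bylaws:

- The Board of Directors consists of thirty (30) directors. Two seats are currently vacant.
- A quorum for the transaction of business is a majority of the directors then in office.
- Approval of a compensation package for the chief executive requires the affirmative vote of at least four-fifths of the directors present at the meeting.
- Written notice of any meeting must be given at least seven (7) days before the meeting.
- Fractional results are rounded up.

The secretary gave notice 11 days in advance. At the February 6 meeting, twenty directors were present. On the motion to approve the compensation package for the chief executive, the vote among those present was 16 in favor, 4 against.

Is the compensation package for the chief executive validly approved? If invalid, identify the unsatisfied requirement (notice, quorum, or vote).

Valid — all requirements satisfied.

Notice: 11 days given; 7 required (11 ≥ 7). Satisfied.
Quorum: 20 present; quorum is 15. Satisfied.
Vote: the compensation package for the chief executive requires four-fifths of the directors present (20). 4/5 of 20 = 16, so 16 affirmative votes are needed; 16 voted in favor. Satisfied.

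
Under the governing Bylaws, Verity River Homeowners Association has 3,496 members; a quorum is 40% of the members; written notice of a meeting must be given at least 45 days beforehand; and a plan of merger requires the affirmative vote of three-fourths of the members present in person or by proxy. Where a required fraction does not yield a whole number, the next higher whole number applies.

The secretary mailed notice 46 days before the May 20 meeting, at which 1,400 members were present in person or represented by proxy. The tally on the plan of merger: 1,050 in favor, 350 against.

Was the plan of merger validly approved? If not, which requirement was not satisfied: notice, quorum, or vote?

Notice: 46 days given; 45 required. Satisfied.
Quorum: 40% of 3,496 = 1,398.40, rounded up to 1,399; 1,400 present. Satisfied.
Vote: requires three-fourths of those present (1,400); 3/4 of 1400 = 1050, so 1,050 needed; 1,050 in favor. Satisfied.

Valid — all requirements satisfied.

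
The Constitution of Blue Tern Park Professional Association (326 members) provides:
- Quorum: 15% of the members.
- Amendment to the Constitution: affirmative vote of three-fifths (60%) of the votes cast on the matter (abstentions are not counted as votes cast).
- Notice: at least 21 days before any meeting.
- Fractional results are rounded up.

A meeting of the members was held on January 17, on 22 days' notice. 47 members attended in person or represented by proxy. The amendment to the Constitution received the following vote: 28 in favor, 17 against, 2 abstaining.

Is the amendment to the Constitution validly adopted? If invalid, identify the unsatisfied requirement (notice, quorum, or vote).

Invalid — quorum requirement not satisfied.

Notice: 22 days given; 21 required. Satisfied.
Quorum: 15% of 326 = 48.90, rounded up to 49; 47 present. Not satisfied.
Vote: requires three-fifths of the votes cast (47 − 2 abstaining = 45); 3/5 of 45 = 27, so 27 needed; 28 in favor. Satisfied.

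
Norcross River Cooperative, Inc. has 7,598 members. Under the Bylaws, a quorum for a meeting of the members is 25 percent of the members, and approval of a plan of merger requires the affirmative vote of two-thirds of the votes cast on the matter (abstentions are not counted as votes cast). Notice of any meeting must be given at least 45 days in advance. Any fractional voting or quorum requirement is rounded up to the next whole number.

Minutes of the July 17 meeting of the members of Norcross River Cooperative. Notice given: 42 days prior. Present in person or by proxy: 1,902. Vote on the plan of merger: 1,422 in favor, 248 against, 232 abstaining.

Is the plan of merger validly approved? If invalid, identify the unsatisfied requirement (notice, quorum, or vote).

Notice: 42 days given; 45 required. Not satisfied.
Quorum: 25% of 7,598 = 1,899.50, rounded up to 1,900; 1,902 present. Satisfied.
Vote: requires two-thirds of the votes cast (1,902 − 232 abstaining = 1,670); 2/3 of 1670 = 1113.33, rounded up to 1114, so 1,114 needed; 1,422 in favor. Satisfied.

Invalid — notice requirement not satisfied.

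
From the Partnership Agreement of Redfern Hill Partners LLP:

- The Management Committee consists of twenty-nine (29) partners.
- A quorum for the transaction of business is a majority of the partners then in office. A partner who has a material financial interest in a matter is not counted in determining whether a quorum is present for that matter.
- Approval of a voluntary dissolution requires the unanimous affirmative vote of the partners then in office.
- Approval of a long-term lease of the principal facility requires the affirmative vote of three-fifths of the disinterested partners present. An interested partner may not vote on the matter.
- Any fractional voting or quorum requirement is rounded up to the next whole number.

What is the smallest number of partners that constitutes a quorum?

15

A majority of 29 is 15.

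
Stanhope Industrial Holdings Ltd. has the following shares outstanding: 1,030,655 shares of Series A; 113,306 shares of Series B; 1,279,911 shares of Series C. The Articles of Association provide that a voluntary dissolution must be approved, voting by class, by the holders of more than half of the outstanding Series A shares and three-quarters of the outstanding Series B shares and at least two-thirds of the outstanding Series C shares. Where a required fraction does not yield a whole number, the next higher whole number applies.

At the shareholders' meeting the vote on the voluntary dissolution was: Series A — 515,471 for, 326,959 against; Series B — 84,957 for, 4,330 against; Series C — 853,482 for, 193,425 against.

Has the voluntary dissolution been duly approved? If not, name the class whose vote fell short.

Not approved — the Series B shares did not give the required vote.

Series A: a majority of 1030655 is 515328; 515,328 required, 515,471 in favor — approved.
Series B: 3/4 of 113306 = 84979.50, rounded up to 84980; 84,980 required, 84,957 in favor — not approved.
Series C: 2/3 of 1279911 = 853274; 853,274 required, 853,482 in favor — approved.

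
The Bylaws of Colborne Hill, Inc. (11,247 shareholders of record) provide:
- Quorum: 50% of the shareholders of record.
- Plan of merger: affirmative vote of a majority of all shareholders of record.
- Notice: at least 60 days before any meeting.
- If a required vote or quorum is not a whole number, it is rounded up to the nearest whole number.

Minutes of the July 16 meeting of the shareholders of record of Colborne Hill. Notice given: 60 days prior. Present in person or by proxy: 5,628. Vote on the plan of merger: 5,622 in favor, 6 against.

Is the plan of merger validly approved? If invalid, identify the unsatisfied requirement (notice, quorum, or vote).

Invalid — vote requirement not satisfied.

Notice: 60 days given; 60 required. Satisfied.
Quorum: 50% of 11,247 = 5,623.50, rounded up to 5,624; 5,628 present. Satisfied.
Vote: requires a majority of all shareholders of record (11,247); a majority of 11247 is 5624, so 5,624 needed; 5,622 in favor. Not satisfied.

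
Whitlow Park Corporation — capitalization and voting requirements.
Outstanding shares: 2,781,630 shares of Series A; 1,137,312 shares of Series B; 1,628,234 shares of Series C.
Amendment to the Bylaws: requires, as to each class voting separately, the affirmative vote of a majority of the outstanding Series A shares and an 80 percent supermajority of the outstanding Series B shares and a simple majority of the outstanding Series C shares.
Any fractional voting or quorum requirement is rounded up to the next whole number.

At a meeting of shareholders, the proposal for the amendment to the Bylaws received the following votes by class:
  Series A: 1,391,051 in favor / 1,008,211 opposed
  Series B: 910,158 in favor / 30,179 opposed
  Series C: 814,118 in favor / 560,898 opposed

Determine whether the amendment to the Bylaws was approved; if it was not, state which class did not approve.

Series A: a majority of 2781630 is 1390816; 1,390,816 required, 1,391,051 in favor — approved.
Series B: 4/5 of 1137312 = 909849.60, rounded up to 909850; 909,850 required, 910,158 in favor — approved.
Series C: a majority of 1628234 is 814118; 814,118 required, 814,118 in favor — approved.

Approved — every class gave the required vote.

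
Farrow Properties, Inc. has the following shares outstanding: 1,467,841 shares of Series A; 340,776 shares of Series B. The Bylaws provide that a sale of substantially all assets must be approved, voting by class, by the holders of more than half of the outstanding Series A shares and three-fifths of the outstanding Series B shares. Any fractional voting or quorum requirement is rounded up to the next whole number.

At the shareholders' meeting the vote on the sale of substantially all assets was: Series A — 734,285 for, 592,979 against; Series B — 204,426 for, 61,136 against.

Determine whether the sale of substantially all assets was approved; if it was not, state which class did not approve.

Not approved — the Series B shares did not give the required vote.

Series A: a majority of 1467841 is 733921; 733,921 required, 734,285 in favor — approved.
Series B: 3/5 of 340776 = 204465.60, rounded up to 204466; 204,466 required, 204,426 in favor — not approved.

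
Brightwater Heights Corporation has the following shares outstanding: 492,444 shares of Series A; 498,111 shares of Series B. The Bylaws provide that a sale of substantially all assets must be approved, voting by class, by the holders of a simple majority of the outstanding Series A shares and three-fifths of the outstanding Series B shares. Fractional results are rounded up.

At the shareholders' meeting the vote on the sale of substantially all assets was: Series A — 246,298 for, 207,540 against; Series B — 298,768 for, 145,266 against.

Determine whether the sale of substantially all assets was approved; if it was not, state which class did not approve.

Not approved — the Series B shares did not give the required vote.

Series A: a majority of 492444 is 246223; 246,223 required, 246,298 in favor — approved.
Series B: 3/5 of 498111 = 298866.60, rounded up to 298867; 298,867 required, 298,768 in favor — not approved.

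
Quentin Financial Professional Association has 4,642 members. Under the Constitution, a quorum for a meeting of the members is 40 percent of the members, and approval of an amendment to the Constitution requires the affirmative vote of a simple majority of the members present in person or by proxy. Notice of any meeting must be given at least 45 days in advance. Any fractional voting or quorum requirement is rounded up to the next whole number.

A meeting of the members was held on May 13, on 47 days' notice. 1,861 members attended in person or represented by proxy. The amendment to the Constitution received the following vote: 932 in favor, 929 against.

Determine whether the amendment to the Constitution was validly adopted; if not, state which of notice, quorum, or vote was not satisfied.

Notice: 47 days given; 45 required. Satisfied.
Quorum: 40% of 4,642 = 1,856.80, rounded up to 1,857; 1,861 present. Satisfied.
Vote: requires a majority of those present (1,861); a majority of 1861 is 931, so 931 needed; 932 in favor. Satisfied.

Valid — all requirements satisfied.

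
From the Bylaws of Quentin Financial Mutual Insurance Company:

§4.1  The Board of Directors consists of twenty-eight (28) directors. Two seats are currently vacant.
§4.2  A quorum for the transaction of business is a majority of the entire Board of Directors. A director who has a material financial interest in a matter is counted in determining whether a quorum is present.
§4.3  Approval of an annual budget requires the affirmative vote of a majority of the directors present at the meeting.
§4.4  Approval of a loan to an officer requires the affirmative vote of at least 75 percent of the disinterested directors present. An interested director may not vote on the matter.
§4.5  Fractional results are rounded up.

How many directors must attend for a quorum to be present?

A majority of 28 is 15.

15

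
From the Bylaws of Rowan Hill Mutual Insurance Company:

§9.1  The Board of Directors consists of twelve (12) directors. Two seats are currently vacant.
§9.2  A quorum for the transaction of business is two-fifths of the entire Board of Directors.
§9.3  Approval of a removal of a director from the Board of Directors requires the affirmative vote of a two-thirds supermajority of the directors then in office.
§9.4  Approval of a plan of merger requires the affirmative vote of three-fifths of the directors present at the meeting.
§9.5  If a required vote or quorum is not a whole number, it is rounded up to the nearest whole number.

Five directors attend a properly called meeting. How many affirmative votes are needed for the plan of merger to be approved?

3

The plan of merger requires three-fifths of the directors present (5).
3/5 of 5 = 3.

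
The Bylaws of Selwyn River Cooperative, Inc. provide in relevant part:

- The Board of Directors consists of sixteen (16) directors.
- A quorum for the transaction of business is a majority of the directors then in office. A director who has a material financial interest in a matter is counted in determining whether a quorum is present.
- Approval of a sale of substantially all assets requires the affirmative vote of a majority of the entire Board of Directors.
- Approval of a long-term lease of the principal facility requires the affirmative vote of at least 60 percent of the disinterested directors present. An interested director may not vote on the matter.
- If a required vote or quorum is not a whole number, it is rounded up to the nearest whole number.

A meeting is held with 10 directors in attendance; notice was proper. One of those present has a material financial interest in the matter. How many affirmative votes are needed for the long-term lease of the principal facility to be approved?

The long-term lease of the principal facility requires three-fifths of the disinterested directors present (10 − 1 = 9).
3/5 of 9 = 5.40, rounded up to 6.

6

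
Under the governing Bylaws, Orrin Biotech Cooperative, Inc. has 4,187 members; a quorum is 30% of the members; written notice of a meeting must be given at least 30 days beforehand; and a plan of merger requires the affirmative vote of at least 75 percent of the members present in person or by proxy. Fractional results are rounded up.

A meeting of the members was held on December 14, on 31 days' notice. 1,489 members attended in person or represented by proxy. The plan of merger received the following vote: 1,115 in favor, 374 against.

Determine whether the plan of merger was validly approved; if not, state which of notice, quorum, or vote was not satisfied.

Notice: 31 days given; 30 required. Satisfied.
Quorum: 30% of 4,187 = 1,256.10, rounded up to 1,257; 1,489 present. Satisfied.
Vote: requires three-fourths of those present (1,489); 3/4 of 1489 = 1116.75, rounded up to 1117, so 1,117 needed; 1,115 in favor. Not satisfied.

Invalid — vote requirement not satisfied.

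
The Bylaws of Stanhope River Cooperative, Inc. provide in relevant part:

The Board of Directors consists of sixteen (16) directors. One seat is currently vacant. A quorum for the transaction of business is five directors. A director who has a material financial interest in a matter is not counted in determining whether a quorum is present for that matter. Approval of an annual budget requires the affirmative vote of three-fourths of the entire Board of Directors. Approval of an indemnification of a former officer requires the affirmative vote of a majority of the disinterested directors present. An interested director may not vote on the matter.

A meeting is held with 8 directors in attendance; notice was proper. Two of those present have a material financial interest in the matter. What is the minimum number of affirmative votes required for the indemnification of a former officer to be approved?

The indemnification of a former officer requires a majority of the disinterested directors present (8 − 2 = 6).
A majority of 6 is 4.

4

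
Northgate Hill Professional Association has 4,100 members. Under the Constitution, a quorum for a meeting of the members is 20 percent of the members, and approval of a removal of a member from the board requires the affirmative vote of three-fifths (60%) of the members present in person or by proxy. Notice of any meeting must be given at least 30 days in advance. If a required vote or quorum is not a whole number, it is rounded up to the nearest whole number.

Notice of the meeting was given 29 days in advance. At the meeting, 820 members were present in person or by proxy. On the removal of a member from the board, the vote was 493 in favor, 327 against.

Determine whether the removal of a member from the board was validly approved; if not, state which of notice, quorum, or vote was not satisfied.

Invalid — notice requirement not satisfied.

Notice: 29 days given; 30 required. Not satisfied.
Quorum: 20% of 4,100 = 820; 820 present. Satisfied.
Vote: requires three-fifths of those present (820); 3/5 of 820 = 492, so 492 needed; 493 in favor. Satisfied.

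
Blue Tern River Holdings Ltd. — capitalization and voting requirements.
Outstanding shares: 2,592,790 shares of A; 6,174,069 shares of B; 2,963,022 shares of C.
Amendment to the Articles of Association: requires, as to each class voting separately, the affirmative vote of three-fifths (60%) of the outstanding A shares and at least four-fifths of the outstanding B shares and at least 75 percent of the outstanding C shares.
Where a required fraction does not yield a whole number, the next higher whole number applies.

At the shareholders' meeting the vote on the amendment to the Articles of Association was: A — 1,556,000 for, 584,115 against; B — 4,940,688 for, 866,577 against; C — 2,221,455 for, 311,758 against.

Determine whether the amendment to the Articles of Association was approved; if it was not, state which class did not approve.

Not approved — the C shares did not give the required vote.

A: 3/5 of 2592790 = 1555674; 1,555,674 required, 1,556,000 in favor — approved.
B: 4/5 of 6174069 = 4939255.20, rounded up to 4939256; 4,939,256 required, 4,940,688 in favor — approved.
C: 3/4 of 2963022 = 2222266.50, rounded up to 2222267; 2,222,267 required, 2,221,455 in favor — not approved.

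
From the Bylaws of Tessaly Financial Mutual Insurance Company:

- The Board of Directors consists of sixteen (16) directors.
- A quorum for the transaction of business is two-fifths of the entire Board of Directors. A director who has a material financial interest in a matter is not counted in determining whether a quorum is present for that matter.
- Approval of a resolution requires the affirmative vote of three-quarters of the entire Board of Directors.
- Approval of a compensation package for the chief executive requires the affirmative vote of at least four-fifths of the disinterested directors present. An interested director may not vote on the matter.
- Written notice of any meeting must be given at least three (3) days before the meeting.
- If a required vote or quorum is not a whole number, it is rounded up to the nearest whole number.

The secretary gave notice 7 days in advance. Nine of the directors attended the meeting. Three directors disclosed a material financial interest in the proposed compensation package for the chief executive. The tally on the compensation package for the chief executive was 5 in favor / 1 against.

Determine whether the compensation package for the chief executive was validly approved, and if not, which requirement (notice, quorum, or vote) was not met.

Notice: 7 days given; 3 required (7 ≥ 3). Satisfied.
Quorum: 9 present, but the 3 interested directors do not count, leaving 6. Quorum is 7. Not satisfied.
Vote: the compensation package for the chief executive requires four-fifths of the disinterested directors present (9 − 3 = 6). 4/5 of 6 = 4.80, rounded up to 5, so 5 affirmative votes are needed; 5 voted in favor. Satisfied. (Moot — without a quorum no business can be validly transacted.)

Invalid — quorum requirement not satisfied.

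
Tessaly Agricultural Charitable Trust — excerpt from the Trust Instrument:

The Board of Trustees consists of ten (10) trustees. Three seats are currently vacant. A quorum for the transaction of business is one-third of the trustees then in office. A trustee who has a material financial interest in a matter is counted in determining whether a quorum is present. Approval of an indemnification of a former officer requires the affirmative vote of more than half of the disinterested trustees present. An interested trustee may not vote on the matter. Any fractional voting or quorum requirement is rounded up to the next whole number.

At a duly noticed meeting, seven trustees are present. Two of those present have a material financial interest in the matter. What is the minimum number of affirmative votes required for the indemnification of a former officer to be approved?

3

The indemnification of a former officer requires a majority of the disinterested trustees present (7 − 2 = 5).
A majority of 5 is 3.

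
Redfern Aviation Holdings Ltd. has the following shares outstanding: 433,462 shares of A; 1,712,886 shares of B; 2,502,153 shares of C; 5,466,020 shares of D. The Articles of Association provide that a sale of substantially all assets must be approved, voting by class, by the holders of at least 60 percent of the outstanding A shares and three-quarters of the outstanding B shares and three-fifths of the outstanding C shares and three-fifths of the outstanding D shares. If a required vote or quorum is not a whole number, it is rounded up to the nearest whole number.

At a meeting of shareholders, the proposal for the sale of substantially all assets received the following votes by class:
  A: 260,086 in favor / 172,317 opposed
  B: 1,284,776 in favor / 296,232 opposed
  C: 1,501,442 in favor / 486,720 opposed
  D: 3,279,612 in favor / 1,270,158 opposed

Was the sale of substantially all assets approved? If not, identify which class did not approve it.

A: 3/5 of 433462 = 260077.20, rounded up to 260078; 260,078 required, 260,086 in favor — approved.
B: 3/4 of 1712886 = 1284664.50, rounded up to 1284665; 1,284,665 required, 1,284,776 in favor — approved.
C: 3/5 of 2502153 = 1501291.80, rounded up to 1501292; 1,501,292 required, 1,501,442 in favor — approved.
D: 3/5 of 5466020 = 3279612; 3,279,612 required, 3,279,612 in favor — approved.

Approved — every class gave the required vote.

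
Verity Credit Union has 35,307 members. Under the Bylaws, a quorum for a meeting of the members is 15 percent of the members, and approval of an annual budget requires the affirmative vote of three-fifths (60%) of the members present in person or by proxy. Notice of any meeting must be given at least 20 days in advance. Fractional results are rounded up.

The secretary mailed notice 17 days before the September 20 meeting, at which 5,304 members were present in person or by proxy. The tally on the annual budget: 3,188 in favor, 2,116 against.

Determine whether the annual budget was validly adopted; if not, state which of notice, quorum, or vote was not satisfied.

Invalid — notice requirement not satisfied.

Notice: 17 days given; 20 required. Not satisfied.
Quorum: 15% of 35,307 = 5,296.05, rounded up to 5,297; 5,304 present. Satisfied.
Vote: requires three-fifths of those present (5,304); 3/5 of 5304 = 3182.40, rounded up to 3183, so 3,183 needed; 3,188 in favor. Satisfied.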